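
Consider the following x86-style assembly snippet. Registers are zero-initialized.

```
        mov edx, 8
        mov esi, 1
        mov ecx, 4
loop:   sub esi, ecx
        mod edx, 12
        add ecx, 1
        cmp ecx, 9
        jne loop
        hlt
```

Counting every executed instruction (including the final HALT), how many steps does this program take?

edx=8
esi=1
ecx=4
esi=1-4=-3
edx=8%12=8
ecx=4+1=5
cmp ecx, 9  (cmp 5,9)
jne loop: taken
esi=(-3)-5=-8
edx=8%12=8
ecx=5+1=6
cmp ecx, 9  (cmp 6,9)
jne loop: taken
esi=(-8)-6=-14
edx=8%12=8
ecx=6+1=7
cmp ecx, 9  (cmp 7,9)
jne loop: taken
esi=(-14)-7=-21
edx=8%12=8
ecx=7+1=8
cmp ecx, 9  (cmp 8,9)
jne loop: taken
esi=(-21)-8=-29
edx=8%12=8
ecx=8+1=9
cmp ecx, 9  (cmp 9,9)
jne loop: not taken
halt.
Total executed instructions: 29.

29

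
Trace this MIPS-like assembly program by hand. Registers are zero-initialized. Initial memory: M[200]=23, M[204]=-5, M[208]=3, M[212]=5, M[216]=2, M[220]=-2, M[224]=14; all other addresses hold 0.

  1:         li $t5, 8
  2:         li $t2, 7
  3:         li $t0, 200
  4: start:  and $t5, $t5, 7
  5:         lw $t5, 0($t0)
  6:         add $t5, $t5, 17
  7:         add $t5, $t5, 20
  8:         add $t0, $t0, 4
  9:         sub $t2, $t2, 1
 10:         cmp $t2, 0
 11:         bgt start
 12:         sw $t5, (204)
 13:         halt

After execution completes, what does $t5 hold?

51

li $t5, 8 → $t5=8
li $t2, 7 → $t2=7
li $t0, 200 → $t0=200
and $t5, $t5, 7 → $t5=8&7=0
lw $t5, 0($t0) → $t5=M[200]=23
add $t5, $t5, 17 → $t5=23+17=40
add $t5, $t5, 20 → $t5=40+20=60
add $t0, $t0, 4 → $t0=200+4=204
sub $t2, $t2, 1 → $t2=7-1=6
cmp $t2, 0  (cmp 6,0)
bgt start: taken
and $t5, $t5, 7 → $t5=60&7=4
lw $t5, 0($t0) → $t5=M[204]=-5
add $t5, $t5, 17 → $t5=(-5)+17=12
add $t5, $t5, 20 → $t5=12+20=32
add $t0, $t0, 4 → $t0=204+4=208
sub $t2, $t2, 1 → $t2=6-1=5
cmp $t2, 0  (cmp 5,0)
bgt start: taken
and $t5, $t5, 7 → $t5=32&7=0
lw $t5, 0($t0) → $t5=M[208]=3
add $t5, $t5, 17 → $t5=3+17=20
add $t5, $t5, 20 → $t5=20+20=40
add $t0, $t0, 4 → $t0=208+4=212
sub $t2, $t2, 1 → $t2=5-1=4
cmp $t2, 0  (cmp 4,0)
bgt start: taken
and $t5, $t5, 7 → $t5=40&7=0
lw $t5, 0($t0) → $t5=M[212]=5
add $t5, $t5, 17 → $t5=5+17=22
add $t5, $t5, 20 → $t5=22+20=42
add $t0, $t0, 4 → $t0=212+4=216
sub $t2, $t2, 1 → $t2=4-1=3
cmp $t2, 0  (cmp 3,0)
bgt start: taken
and $t5, $t5, 7 → $t5=42&7=2
lw $t5, 0($t0) → $t5=M[216]=2
add $t5, $t5, 17 → $t5=2+17=19
add $t5, $t5, 20 → $t5=19+20=39
add $t0, $t0, 4 → $t0=216+4=220
sub $t2, $t2, 1 → $t2=3-1=2
cmp $t2, 0  (cmp 2,0)
bgt start: taken
and $t5, $t5, 7 → $t5=39&7=7
lw $t5, 0($t0) → $t5=M[220]=-2
add $t5, $t5, 17 → $t5=(-2)+17=15
add $t5, $t5, 20 → $t5=15+20=35
add $t0, $t0, 4 → $t0=220+4=224
sub $t2, $t2, 1 → $t2=2-1=1
cmp $t2, 0  (cmp 1,0)
bgt start: taken
and $t5, $t5, 7 → $t5=35&7=3
lw $t5, 0($t0) → $t5=M[224]=14
add $t5, $t5, 17 → $t5=14+17=31
add $t5, $t5, 20 → $t5=31+20=51
add $t0, $t0, 4 → $t0=224+4=228
sub $t2, $t2, 1 → $t2=1-1=0
cmp $t2, 0  (cmp 0,0)
bgt start: not taken
sw $t5, (204) → M[204]=51
halt.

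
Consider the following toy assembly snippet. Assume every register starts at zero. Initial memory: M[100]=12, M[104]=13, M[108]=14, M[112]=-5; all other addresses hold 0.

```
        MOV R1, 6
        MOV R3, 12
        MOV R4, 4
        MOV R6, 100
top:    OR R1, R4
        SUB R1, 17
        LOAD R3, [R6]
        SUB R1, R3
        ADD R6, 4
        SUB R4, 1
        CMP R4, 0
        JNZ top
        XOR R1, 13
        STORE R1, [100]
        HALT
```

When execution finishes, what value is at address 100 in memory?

after MOV R1, 6: R1=6
after MOV R3, 12: R3=12
after MOV R4, 4: R4=4
after MOV R6, 100: R6=100
after OR R1, R4: R1=6|4=6
after SUB R1, 17: R1=6-17=-11
after LOAD R3, [R6]: R3=M[100]=12
after SUB R1, R3: R1=(-11)-12=-23
after ADD R6, 4: R6=100+4=104
after SUB R4, 1: R4=4-1=3
CMP R4, 0  (cmp 3,0)
JNZ top: taken
after OR R1, R4: R1=(-23)|3=-21
after SUB R1, 17: R1=(-21)-17=-38
after LOAD R3, [R6]: R3=M[104]=13
after SUB R1, R3: R1=(-38)-13=-51
after ADD R6, 4: R6=104+4=108
after SUB R4, 1: R4=3-1=2
CMP R4, 0  (cmp 2,0)
JNZ top: taken
after OR R1, R4: R1=(-51)|2=-49
after SUB R1, 17: R1=(-49)-17=-66
after LOAD R3, [R6]: R3=M[108]=14
after SUB R1, R3: R1=(-66)-14=-80
after ADD R6, 4: R6=108+4=112
after SUB R4, 1: R4=2-1=1
CMP R4, 0  (cmp 1,0)
JNZ top: taken
after OR R1, R4: R1=(-80)|1=-79
after SUB R1, 17: R1=(-79)-17=-96
after LOAD R3, [R6]: R3=M[112]=-5
after SUB R1, R3: R1=(-96)-(-5)=-91
after ADD R6, 4: R6=112+4=116
after SUB R4, 1: R4=1-1=0
CMP R4, 0  (cmp 0,0)
JNZ top: not taken
after XOR R1, 13: R1=(-91)^13=-88
STORE R1, [100] → M[100]=-88
halt.

-88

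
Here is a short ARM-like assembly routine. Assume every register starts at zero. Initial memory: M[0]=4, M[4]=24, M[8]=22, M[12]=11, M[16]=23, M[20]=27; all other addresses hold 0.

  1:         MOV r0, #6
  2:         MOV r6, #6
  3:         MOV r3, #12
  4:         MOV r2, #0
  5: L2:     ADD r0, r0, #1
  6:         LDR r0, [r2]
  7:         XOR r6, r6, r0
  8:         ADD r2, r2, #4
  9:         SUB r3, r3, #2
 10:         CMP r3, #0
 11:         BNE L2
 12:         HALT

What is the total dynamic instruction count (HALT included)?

MOV r0, #6 → r0=6
MOV r6, #6 → r6=6
MOV r3, #12 → r3=12
MOV r2, #0 → r2=0
ADD r0, r0, #1 → r0=6+1=7
LDR r0, [r2] → r0=M[0]=4
XOR r6, r6, r0 → r6=6^4=2
ADD r2, r2, #4 → r2=0+4=4
SUB r3, r3, #2 → r3=12-2=10
CMP r3, #0  (cmp 10,0)
BNE L2: taken
ADD r0, r0, #1 → r0=4+1=5
LDR r0, [r2] → r0=M[4]=24
XOR r6, r6, r0 → r6=2^24=26
ADD r2, r2, #4 → r2=4+4=8
SUB r3, r3, #2 → r3=10-2=8
CMP r3, #0  (cmp 8,0)
BNE L2: taken
ADD r0, r0, #1 → r0=24+1=25
LDR r0, [r2] → r0=M[8]=22
XOR r6, r6, r0 → r6=26^22=12
ADD r2, r2, #4 → r2=8+4=12
SUB r3, r3, #2 → r3=8-2=6
CMP r3, #0  (cmp 6,0)
BNE L2: taken
ADD r0, r0, #1 → r0=22+1=23
LDR r0, [r2] → r0=M[12]=11
XOR r6, r6, r0 → r6=12^11=7
ADD r2, r2, #4 → r2=12+4=16
SUB r3, r3, #2 → r3=6-2=4
CMP r3, #0  (cmp 4,0)
BNE L2: taken
ADD r0, r0, #1 → r0=11+1=12
LDR r0, [r2] → r0=M[16]=23
XOR r6, r6, r0 → r6=7^23=16
ADD r2, r2, #4 → r2=16+4=20
SUB r3, r3, #2 → r3=4-2=2
CMP r3, #0  (cmp 2,0)
BNE L2: taken
ADD r0, r0, #1 → r0=23+1=24
LDR r0, [r2] → r0=M[20]=27
XOR r6, r6, r0 → r6=16^27=11
ADD r2, r2, #4 → r2=20+4=24
SUB r3, r3, #2 → r3=2-2=0
CMP r3, #0  (cmp 0,0)
BNE L2: not taken
halt.
Total executed instructions: 47.

47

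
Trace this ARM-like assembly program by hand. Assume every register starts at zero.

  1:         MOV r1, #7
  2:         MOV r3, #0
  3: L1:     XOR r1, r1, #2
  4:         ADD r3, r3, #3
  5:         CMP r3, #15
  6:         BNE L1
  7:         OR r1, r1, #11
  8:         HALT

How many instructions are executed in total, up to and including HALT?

24

r1=7
r3=0
r1=7^2=5
r3=0+3=3
CMP r3, #15  (cmp 3,15)
BNE L1: taken
r1=5^2=7
r3=3+3=6
CMP r3, #15  (cmp 6,15)
BNE L1: taken
r1=7^2=5
r3=6+3=9
CMP r3, #15  (cmp 9,15)
BNE L1: taken
r1=5^2=7
r3=9+3=12
CMP r3, #15  (cmp 12,15)
BNE L1: taken
r1=7^2=5
r3=12+3=15
CMP r3, #15  (cmp 15,15)
BNE L1: not taken
r1=5|11=15
halt.
Total executed instructions: 24.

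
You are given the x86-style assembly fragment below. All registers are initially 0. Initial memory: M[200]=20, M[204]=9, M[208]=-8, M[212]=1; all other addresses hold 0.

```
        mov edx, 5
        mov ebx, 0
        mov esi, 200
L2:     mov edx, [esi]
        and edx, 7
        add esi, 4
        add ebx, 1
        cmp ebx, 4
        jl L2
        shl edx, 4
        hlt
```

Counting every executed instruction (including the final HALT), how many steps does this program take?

29

after mov edx, 5: edx=5
after mov ebx, 0: ebx=0
after mov esi, 200: esi=200
after mov edx, [esi]: edx=M[200]=20
after and edx, 7: edx=20&7=4
after add esi, 4: esi=200+4=204
after add ebx, 1: ebx=0+1=1
cmp ebx, 4  (cmp 1,4)
jl L2: taken
after mov edx, [esi]: edx=M[204]=9
after and edx, 7: edx=9&7=1
after add esi, 4: esi=204+4=208
after add ebx, 1: ebx=1+1=2
cmp ebx, 4  (cmp 2,4)
jl L2: taken
after mov edx, [esi]: edx=M[208]=-8
after and edx, 7: edx=(-8)&7=0
after add esi, 4: esi=208+4=212
after add ebx, 1: ebx=2+1=3
cmp ebx, 4  (cmp 3,4)
jl L2: taken
after mov edx, [esi]: edx=M[212]=1
after and edx, 7: edx=1&7=1
after add esi, 4: esi=212+4=216
after add ebx, 1: ebx=3+1=4
cmp ebx, 4  (cmp 4,4)
jl L2: not taken
after shl edx, 4: edx=1<<4=16
halt.
Total executed instructions: 29.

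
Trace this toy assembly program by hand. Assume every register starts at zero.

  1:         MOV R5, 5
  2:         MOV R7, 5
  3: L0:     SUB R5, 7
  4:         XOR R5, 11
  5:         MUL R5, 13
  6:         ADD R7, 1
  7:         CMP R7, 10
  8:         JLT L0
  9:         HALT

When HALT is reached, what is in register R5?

after MOV R5, 5: R5=5
after MOV R7, 5: R7=5
after SUB R5, 7: R5=5-7=-2
after XOR R5, 11: R5=(-2)^11=-11
after MUL R5, 13: R5=(-11)*13=-143
after ADD R7, 1: R7=5+1=6
CMP R7, 10  (cmp 6,10)
JLT L0: taken
after SUB R5, 7: R5=(-143)-7=-150
after XOR R5, 11: R5=(-150)^11=-159
after MUL R5, 13: R5=(-159)*13=-2067
after ADD R7, 1: R7=6+1=7
CMP R7, 10  (cmp 7,10)
JLT L0: taken
after SUB R5, 7: R5=(-2067)-7=-2074
after XOR R5, 11: R5=(-2074)^11=-2067
after MUL R5, 13: R5=(-2067)*13=-26871
after ADD R7, 1: R7=7+1=8
CMP R7, 10  (cmp 8,10)
JLT L0: taken
after SUB R5, 7: R5=(-26871)-7=-26878
after XOR R5, 11: R5=(-26878)^11=-26871
after MUL R5, 13: R5=(-26871)*13=-349323
after ADD R7, 1: R7=8+1=9
CMP R7, 10  (cmp 9,10)
JLT L0: taken
after SUB R5, 7: R5=(-349323)-7=-349330
after XOR R5, 11: R5=(-349330)^11=-349339
after MUL R5, 13: R5=(-349339)*13=-4541407
after ADD R7, 1: R7=9+1=10
CMP R7, 10  (cmp 10,10)
JLT L0: not taken
halt.

-4541407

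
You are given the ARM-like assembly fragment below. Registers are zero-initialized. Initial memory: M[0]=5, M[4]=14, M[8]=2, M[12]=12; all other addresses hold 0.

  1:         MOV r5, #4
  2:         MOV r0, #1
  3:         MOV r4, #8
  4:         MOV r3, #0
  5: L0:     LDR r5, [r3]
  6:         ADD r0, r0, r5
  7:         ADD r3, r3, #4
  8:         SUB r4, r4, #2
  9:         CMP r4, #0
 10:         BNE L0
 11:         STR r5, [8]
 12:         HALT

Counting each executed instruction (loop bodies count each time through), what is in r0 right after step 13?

after MOV r5, #4: r5=4
after MOV r0, #1: r0=1
after MOV r4, #8: r4=8
after MOV r3, #0: r3=0
after LDR r5, [r3]: r5=M[0]=5
after ADD r0, r0, r5: r0=1+5=6
after ADD r3, r3, #4: r3=0+4=4
after SUB r4, r4, #2: r4=8-2=6
CMP r4, #0  (cmp 6,0)
BNE L0: taken
after LDR r5, [r3]: r5=M[4]=14
after ADD r0, r0, r5: r0=6+14=20
after ADD r3, r3, #4: r3=4+4=8
After step 13: r0 = 20.

20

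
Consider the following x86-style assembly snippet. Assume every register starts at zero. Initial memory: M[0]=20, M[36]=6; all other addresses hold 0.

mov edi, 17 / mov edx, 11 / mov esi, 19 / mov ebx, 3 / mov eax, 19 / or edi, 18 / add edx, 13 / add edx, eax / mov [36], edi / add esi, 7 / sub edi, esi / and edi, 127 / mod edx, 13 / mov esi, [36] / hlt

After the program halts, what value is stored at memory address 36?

19

edi=17
edx=11
esi=19
ebx=3
eax=19
edi=17|18=19
edx=11+13=24
edx=24+19=43
mov [36], edi → M[36]=19
esi=19+7=26
edi=19-26=-7
edi=(-7)&127=121
edx=43%13=4
esi=M[36]=19
halt.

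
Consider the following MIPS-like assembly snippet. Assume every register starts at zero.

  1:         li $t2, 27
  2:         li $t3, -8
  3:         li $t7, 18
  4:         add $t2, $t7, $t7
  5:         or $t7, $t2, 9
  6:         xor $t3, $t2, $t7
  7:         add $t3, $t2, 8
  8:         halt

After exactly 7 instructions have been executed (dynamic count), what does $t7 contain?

$t2=27
$t3=-8
$t7=18
$t2=18+18=36
$t7=36|9=45
$t3=36^45=9
$t3=36+8=44
After step 7: $t7 = 45.

45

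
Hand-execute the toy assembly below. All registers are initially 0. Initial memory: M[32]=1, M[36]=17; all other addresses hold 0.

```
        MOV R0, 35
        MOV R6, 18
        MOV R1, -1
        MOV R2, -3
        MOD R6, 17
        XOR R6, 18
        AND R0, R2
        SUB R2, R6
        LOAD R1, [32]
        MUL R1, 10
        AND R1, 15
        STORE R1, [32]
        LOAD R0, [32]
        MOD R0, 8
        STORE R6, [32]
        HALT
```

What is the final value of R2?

after MOV R0, 35: R0=35
after MOV R6, 18: R6=18
after MOV R1, -1: R1=-1
after MOV R2, -3: R2=-3
after MOD R6, 17: R6=18%17=1
after XOR R6, 18: R6=1^18=19
after AND R0, R2: R0=35&(-3)=33
after SUB R2, R6: R2=(-3)-19=-22
after LOAD R1, [32]: R1=M[32]=1
after MUL R1, 10: R1=1*10=10
after AND R1, 15: R1=10&15=10
STORE R1, [32] → M[32]=10
after LOAD R0, [32]: R0=M[32]=10
after MOD R0, 8: R0=10%8=2
STORE R6, [32] → M[32]=19
halt.

-22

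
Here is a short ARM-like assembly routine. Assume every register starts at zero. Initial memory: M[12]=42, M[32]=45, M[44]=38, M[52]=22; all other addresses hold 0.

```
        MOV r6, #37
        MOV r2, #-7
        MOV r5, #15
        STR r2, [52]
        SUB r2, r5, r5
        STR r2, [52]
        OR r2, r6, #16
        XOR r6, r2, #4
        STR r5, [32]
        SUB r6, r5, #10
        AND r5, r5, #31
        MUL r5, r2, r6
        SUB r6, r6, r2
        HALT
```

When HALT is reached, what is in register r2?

MOV r6, #37 → r6=37
MOV r2, #-7 → r2=-7
MOV r5, #15 → r5=15
STR r2, [52] → M[52]=-7
SUB r2, r5, r5 → r2=15-15=0
STR r2, [52] → M[52]=0
OR r2, r6, #16 → r2=37|16=53
XOR r6, r2, #4 → r6=53^4=49
STR r5, [32] → M[32]=15
SUB r6, r5, #10 → r6=15-10=5
AND r5, r5, #31 → r5=15&31=15
MUL r5, r2, r6 → r5=53*5=265
SUB r6, r6, r2 → r6=5-53=-48
halt.

53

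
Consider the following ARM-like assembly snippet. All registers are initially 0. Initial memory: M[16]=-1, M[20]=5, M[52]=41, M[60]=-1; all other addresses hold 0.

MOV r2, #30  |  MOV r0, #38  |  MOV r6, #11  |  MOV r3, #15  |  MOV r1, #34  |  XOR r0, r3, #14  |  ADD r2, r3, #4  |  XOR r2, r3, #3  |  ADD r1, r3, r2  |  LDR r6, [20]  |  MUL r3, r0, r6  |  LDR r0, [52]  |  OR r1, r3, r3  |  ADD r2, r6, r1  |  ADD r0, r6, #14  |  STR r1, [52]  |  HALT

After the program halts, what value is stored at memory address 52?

MOV r2, #30 → r2=30
MOV r0, #38 → r0=38
MOV r6, #11 → r6=11
MOV r3, #15 → r3=15
MOV r1, #34 → r1=34
XOR r0, r3, #14 → r0=15^14=1
ADD r2, r3, #4 → r2=15+4=19
XOR r2, r3, #3 → r2=15^3=12
ADD r1, r3, r2 → r1=15+12=27
LDR r6, [20] → r6=M[20]=5
MUL r3, r0, r6 → r3=1*5=5
LDR r0, [52] → r0=M[52]=41
OR r1, r3, r3 → r1=5|5=5
ADD r2, r6, r1 → r2=5+5=10
ADD r0, r6, #14 → r0=5+14=19
STR r1, [52] → M[52]=5
halt.

5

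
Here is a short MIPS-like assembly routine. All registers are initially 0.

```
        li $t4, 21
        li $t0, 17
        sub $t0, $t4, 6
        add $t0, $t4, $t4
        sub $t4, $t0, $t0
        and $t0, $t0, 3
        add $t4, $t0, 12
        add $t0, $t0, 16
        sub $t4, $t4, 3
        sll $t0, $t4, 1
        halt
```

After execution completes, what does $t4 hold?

11

li $t4, 21 → $t4=21
li $t0, 17 → $t0=17
sub $t0, $t4, 6 → $t0=21-6=15
add $t0, $t4, $t4 → $t0=21+21=42
sub $t4, $t0, $t0 → $t4=42-42=0
and $t0, $t0, 3 → $t0=42&3=2
add $t4, $t0, 12 → $t4=2+12=14
add $t0, $t0, 16 → $t0=2+16=18
sub $t4, $t4, 3 → $t4=14-3=11
sll $t0, $t4, 1 → $t0=11<<1=22
halt.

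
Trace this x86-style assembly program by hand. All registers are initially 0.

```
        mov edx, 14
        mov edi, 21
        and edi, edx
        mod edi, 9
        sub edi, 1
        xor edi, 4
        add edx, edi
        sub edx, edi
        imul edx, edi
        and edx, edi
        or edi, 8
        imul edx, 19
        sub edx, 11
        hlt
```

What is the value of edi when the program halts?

mov edx, 14 → edx=14
mov edi, 21 → edi=21
and edi, edx → edi=21&14=4
mod edi, 9 → edi=4%9=4
sub edi, 1 → edi=4-1=3
xor edi, 4 → edi=3^4=7
add edx, edi → edx=14+7=21
sub edx, edi → edx=21-7=14
imul edx, edi → edx=14*7=98
and edx, edi → edx=98&7=2
or edi, 8 → edi=7|8=15
imul edx, 19 → edx=2*19=38
sub edx, 11 → edx=38-11=27
halt.

15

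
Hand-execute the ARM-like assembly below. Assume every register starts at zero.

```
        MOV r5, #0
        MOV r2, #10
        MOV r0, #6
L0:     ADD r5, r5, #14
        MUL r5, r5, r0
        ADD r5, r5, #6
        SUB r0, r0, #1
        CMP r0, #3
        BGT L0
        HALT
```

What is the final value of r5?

2166

r5=0
r2=10
r0=6
r5=0+14=14
r5=14*6=84
r5=84+6=90
r0=6-1=5
CMP r0, #3  (cmp 5,3)
BGT L0: taken
r5=90+14=104
r5=104*5=520
r5=520+6=526
r0=5-1=4
CMP r0, #3  (cmp 4,3)
BGT L0: taken
r5=526+14=540
r5=540*4=2160
r5=2160+6=2166
r0=4-1=3
CMP r0, #3  (cmp 3,3)
BGT L0: not taken
halt.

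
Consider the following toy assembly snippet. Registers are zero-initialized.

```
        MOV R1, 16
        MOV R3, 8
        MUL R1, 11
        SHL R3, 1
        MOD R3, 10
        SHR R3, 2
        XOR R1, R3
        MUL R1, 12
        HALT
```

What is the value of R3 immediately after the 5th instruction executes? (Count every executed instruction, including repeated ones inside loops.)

6

R1=16
R3=8
R1=16*11=176
R3=8<<1=16
R3=16%10=6
After step 5: R3 = 6.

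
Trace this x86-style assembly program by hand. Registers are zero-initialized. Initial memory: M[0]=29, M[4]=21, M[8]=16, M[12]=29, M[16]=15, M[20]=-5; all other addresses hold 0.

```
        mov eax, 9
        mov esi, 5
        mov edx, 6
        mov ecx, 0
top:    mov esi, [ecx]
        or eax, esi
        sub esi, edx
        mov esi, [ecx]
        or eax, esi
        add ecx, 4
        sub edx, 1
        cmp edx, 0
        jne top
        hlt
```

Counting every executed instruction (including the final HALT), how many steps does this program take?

59

mov eax, 9 → eax=9
mov esi, 5 → esi=5
mov edx, 6 → edx=6
mov ecx, 0 → ecx=0
mov esi, [ecx] → esi=M[0]=29
or eax, esi → eax=9|29=29
sub esi, edx → esi=29-6=23
mov esi, [ecx] → esi=M[0]=29
or eax, esi → eax=29|29=29
add ecx, 4 → ecx=0+4=4
sub edx, 1 → edx=6-1=5
cmp edx, 0  (cmp 5,0)
jne top: taken
mov esi, [ecx] → esi=M[4]=21
or eax, esi → eax=29|21=29
sub esi, edx → esi=21-5=16
mov esi, [ecx] → esi=M[4]=21
or eax, esi → eax=29|21=29
add ecx, 4 → ecx=4+4=8
sub edx, 1 → edx=5-1=4
cmp edx, 0  (cmp 4,0)
jne top: taken
mov esi, [ecx] → esi=M[8]=16
or eax, esi → eax=29|16=29
sub esi, edx → esi=16-4=12
mov esi, [ecx] → esi=M[8]=16
or eax, esi → eax=29|16=29
add ecx, 4 → ecx=8+4=12
sub edx, 1 → edx=4-1=3
cmp edx, 0  (cmp 3,0)
jne top: taken
mov esi, [ecx] → esi=M[12]=29
or eax, esi → eax=29|29=29
sub esi, edx → esi=29-3=26
mov esi, [ecx] → esi=M[12]=29
or eax, esi → eax=29|29=29
add ecx, 4 → ecx=12+4=16
sub edx, 1 → edx=3-1=2
cmp edx, 0  (cmp 2,0)
jne top: taken
mov esi, [ecx] → esi=M[16]=15
or eax, esi → eax=29|15=31
sub esi, edx → esi=15-2=13
mov esi, [ecx] → esi=M[16]=15
or eax, esi → eax=31|15=31
add ecx, 4 → ecx=16+4=20
sub edx, 1 → edx=2-1=1
cmp edx, 0  (cmp 1,0)
jne top: taken
mov esi, [ecx] → esi=M[20]=-5
or eax, esi → eax=31|(-5)=-1
sub esi, edx → esi=(-5)-1=-6
mov esi, [ecx] → esi=M[20]=-5
or eax, esi → eax=(-1)|(-5)=-1
add ecx, 4 → ecx=20+4=24
sub edx, 1 → edx=1-1=0
cmp edx, 0  (cmp 0,0)
jne top: not taken
halt.
Total executed instructions: 59.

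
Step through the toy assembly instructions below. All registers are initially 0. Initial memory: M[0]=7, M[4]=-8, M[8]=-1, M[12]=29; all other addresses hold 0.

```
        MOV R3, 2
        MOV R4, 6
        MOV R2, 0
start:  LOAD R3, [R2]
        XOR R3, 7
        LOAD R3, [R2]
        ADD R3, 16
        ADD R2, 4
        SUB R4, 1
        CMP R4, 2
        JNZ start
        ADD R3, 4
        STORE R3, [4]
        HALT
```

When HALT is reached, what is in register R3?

49

R3=2
R4=6
R2=0
R3=M[0]=7
R3=7^7=0
R3=M[0]=7
R3=7+16=23
R2=0+4=4
R4=6-1=5
CMP R4, 2  (cmp 5,2)
JNZ start: taken
R3=M[4]=-8
R3=(-8)^7=-1
R3=M[4]=-8
R3=(-8)+16=8
R2=4+4=8
R4=5-1=4
CMP R4, 2  (cmp 4,2)
JNZ start: taken
R3=M[8]=-1
R3=(-1)^7=-8
R3=M[8]=-1
R3=(-1)+16=15
R2=8+4=12
R4=4-1=3
CMP R4, 2  (cmp 3,2)
JNZ start: taken
R3=M[12]=29
R3=29^7=26
R3=M[12]=29
R3=29+16=45
R2=12+4=16
R4=3-1=2
CMP R4, 2  (cmp 2,2)
JNZ start: not taken
R3=45+4=49
STORE R3, [4] → M[4]=49
halt.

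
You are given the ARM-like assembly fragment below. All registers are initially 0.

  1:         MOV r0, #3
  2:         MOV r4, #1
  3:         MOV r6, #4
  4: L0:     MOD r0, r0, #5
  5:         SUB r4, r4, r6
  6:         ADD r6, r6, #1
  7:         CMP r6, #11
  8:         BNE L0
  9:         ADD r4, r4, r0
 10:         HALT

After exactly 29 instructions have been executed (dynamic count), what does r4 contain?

-29

MOV r0, #3 → r0=3
MOV r4, #1 → r4=1
MOV r6, #4 → r6=4
MOD r0, r0, #5 → r0=3%5=3
SUB r4, r4, r6 → r4=1-4=-3
ADD r6, r6, #1 → r6=4+1=5
CMP r6, #11  (cmp 5,11)
BNE L0: taken
MOD r0, r0, #5 → r0=3%5=3
SUB r4, r4, r6 → r4=(-3)-5=-8
ADD r6, r6, #1 → r6=5+1=6
CMP r6, #11  (cmp 6,11)
BNE L0: taken
MOD r0, r0, #5 → r0=3%5=3
SUB r4, r4, r6 → r4=(-8)-6=-14
ADD r6, r6, #1 → r6=6+1=7
CMP r6, #11  (cmp 7,11)
BNE L0: taken
MOD r0, r0, #5 → r0=3%5=3
SUB r4, r4, r6 → r4=(-14)-7=-21
ADD r6, r6, #1 → r6=7+1=8
CMP r6, #11  (cmp 8,11)
BNE L0: taken
MOD r0, r0, #5 → r0=3%5=3
SUB r4, r4, r6 → r4=(-21)-8=-29
ADD r6, r6, #1 → r6=8+1=9
CMP r6, #11  (cmp 9,11)
BNE L0: taken
MOD r0, r0, #5 → r0=3%5=3
After step 29: r4 = -29.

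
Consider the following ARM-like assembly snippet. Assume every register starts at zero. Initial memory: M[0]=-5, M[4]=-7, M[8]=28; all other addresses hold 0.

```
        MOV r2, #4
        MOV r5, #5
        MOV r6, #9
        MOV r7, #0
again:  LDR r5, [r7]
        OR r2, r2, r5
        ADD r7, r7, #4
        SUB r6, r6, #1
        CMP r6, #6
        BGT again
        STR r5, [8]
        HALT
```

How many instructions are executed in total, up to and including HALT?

24

after MOV r2, #4: r2=4
after MOV r5, #5: r5=5
after MOV r6, #9: r6=9
after MOV r7, #0: r7=0
after LDR r5, [r7]: r5=M[0]=-5
after OR r2, r2, r5: r2=4|(-5)=-1
after ADD r7, r7, #4: r7=0+4=4
after SUB r6, r6, #1: r6=9-1=8
CMP r6, #6  (cmp 8,6)
BGT again: taken
after LDR r5, [r7]: r5=M[4]=-7
after OR r2, r2, r5: r2=(-1)|(-7)=-1
after ADD r7, r7, #4: r7=4+4=8
after SUB r6, r6, #1: r6=8-1=7
CMP r6, #6  (cmp 7,6)
BGT again: taken
after LDR r5, [r7]: r5=M[8]=28
after OR r2, r2, r5: r2=(-1)|28=-1
after ADD r7, r7, #4: r7=8+4=12
after SUB r6, r6, #1: r6=7-1=6
CMP r6, #6  (cmp 6,6)
BGT again: not taken
STR r5, [8] → M[8]=28
halt.
Total executed instructions: 24.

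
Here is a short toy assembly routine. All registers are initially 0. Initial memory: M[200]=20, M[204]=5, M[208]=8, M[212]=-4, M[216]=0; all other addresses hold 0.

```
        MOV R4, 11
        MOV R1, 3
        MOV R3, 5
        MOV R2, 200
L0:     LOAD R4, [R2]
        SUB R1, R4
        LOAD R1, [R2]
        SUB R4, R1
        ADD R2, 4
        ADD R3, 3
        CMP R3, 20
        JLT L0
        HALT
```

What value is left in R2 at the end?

220

after MOV R4, 11: R4=11
after MOV R1, 3: R1=3
after MOV R3, 5: R3=5
after MOV R2, 200: R2=200
after LOAD R4, [R2]: R4=M[200]=20
after SUB R1, R4: R1=3-20=-17
after LOAD R1, [R2]: R1=M[200]=20
after SUB R4, R1: R4=20-20=0
after ADD R2, 4: R2=200+4=204
after ADD R3, 3: R3=5+3=8
CMP R3, 20  (cmp 8,20)
JLT L0: taken
after LOAD R4, [R2]: R4=M[204]=5
after SUB R1, R4: R1=20-5=15
after LOAD R1, [R2]: R1=M[204]=5
after SUB R4, R1: R4=5-5=0
after ADD R2, 4: R2=204+4=208
after ADD R3, 3: R3=8+3=11
CMP R3, 20  (cmp 11,20)
JLT L0: taken
after LOAD R4, [R2]: R4=M[208]=8
after SUB R1, R4: R1=5-8=-3
after LOAD R1, [R2]: R1=M[208]=8
after SUB R4, R1: R4=8-8=0
after ADD R2, 4: R2=208+4=212
after ADD R3, 3: R3=11+3=14
CMP R3, 20  (cmp 14,20)
JLT L0: taken
after LOAD R4, [R2]: R4=M[212]=-4
after SUB R1, R4: R1=8-(-4)=12
after LOAD R1, [R2]: R1=M[212]=-4
after SUB R4, R1: R4=(-4)-(-4)=0
after ADD R2, 4: R2=212+4=216
after ADD R3, 3: R3=14+3=17
CMP R3, 20  (cmp 17,20)
JLT L0: taken
after LOAD R4, [R2]: R4=M[216]=0
after SUB R1, R4: R1=(-4)-0=-4
after LOAD R1, [R2]: R1=M[216]=0
after SUB R4, R1: R4=0-0=0
after ADD R2, 4: R2=216+4=220
after ADD R3, 3: R3=17+3=20
CMP R3, 20  (cmp 20,20)
JLT L0: not taken
halt.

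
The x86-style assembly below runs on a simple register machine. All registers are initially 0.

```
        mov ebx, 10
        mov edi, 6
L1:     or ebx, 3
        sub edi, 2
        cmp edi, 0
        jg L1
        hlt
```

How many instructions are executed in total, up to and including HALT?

15

after mov ebx, 10: ebx=10
after mov edi, 6: edi=6
after or ebx, 3: ebx=10|3=11
after sub edi, 2: edi=6-2=4
cmp edi, 0  (cmp 4,0)
jg L1: taken
after or ebx, 3: ebx=11|3=11
after sub edi, 2: edi=4-2=2
cmp edi, 0  (cmp 2,0)
jg L1: taken
after or ebx, 3: ebx=11|3=11
after sub edi, 2: edi=2-2=0
cmp edi, 0  (cmp 0,0)
jg L1: not taken
halt.
Total executed instructions: 15.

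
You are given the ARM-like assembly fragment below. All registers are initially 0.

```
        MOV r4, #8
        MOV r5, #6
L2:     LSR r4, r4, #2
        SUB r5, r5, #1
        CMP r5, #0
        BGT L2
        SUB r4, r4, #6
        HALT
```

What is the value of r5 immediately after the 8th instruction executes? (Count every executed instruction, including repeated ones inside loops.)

4

MOV r4, #8 → r4=8
MOV r5, #6 → r5=6
LSR r4, r4, #2 → r4=8>>2=2
SUB r5, r5, #1 → r5=6-1=5
CMP r5, #0  (cmp 5,0)
BGT L2: taken
LSR r4, r4, #2 → r4=2>>2=0
SUB r5, r5, #1 → r5=5-1=4
After step 8: r5 = 4.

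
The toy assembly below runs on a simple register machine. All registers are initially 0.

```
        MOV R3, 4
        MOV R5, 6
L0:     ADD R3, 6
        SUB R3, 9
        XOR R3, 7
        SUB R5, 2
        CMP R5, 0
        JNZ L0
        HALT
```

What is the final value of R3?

MOV R3, 4 → R3=4
MOV R5, 6 → R5=6
ADD R3, 6 → R3=4+6=10
SUB R3, 9 → R3=10-9=1
XOR R3, 7 → R3=1^7=6
SUB R5, 2 → R5=6-2=4
CMP R5, 0  (cmp 4,0)
JNZ L0: taken
ADD R3, 6 → R3=6+6=12
SUB R3, 9 → R3=12-9=3
XOR R3, 7 → R3=3^7=4
SUB R5, 2 → R5=4-2=2
CMP R5, 0  (cmp 2,0)
JNZ L0: taken
ADD R3, 6 → R3=4+6=10
SUB R3, 9 → R3=10-9=1
XOR R3, 7 → R3=1^7=6
SUB R5, 2 → R5=2-2=0
CMP R5, 0  (cmp 0,0)
JNZ L0: not taken
halt.

6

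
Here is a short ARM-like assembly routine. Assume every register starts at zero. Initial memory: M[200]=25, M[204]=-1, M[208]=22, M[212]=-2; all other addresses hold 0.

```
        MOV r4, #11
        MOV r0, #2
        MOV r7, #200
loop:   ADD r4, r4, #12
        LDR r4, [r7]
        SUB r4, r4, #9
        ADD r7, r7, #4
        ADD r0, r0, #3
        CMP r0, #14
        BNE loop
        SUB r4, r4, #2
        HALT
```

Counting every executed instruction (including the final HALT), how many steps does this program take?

33

after MOV r4, #11: r4=11
after MOV r0, #2: r0=2
after MOV r7, #200: r7=200
after ADD r4, r4, #12: r4=11+12=23
after LDR r4, [r7]: r4=M[200]=25
after SUB r4, r4, #9: r4=25-9=16
after ADD r7, r7, #4: r7=200+4=204
after ADD r0, r0, #3: r0=2+3=5
CMP r0, #14  (cmp 5,14)
BNE loop: taken
after ADD r4, r4, #12: r4=16+12=28
after LDR r4, [r7]: r4=M[204]=-1
after SUB r4, r4, #9: r4=(-1)-9=-10
after ADD r7, r7, #4: r7=204+4=208
after ADD r0, r0, #3: r0=5+3=8
CMP r0, #14  (cmp 8,14)
BNE loop: taken
after ADD r4, r4, #12: r4=(-10)+12=2
after LDR r4, [r7]: r4=M[208]=22
after SUB r4, r4, #9: r4=22-9=13
after ADD r7, r7, #4: r7=208+4=212
after ADD r0, r0, #3: r0=8+3=11
CMP r0, #14  (cmp 11,14)
BNE loop: taken
after ADD r4, r4, #12: r4=13+12=25
after LDR r4, [r7]: r4=M[212]=-2
after SUB r4, r4, #9: r4=(-2)-9=-11
after ADD r7, r7, #4: r7=212+4=216
after ADD r0, r0, #3: r0=11+3=14
CMP r0, #14  (cmp 14,14)
BNE loop: not taken
after SUB r4, r4, #2: r4=(-11)-2=-13
halt.
Total executed instructions: 33.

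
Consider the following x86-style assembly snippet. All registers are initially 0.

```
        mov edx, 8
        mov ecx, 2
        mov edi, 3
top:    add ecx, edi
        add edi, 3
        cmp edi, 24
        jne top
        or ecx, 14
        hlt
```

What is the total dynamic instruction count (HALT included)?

33

after mov edx, 8: edx=8
after mov ecx, 2: ecx=2
after mov edi, 3: edi=3
after add ecx, edi: ecx=2+3=5
after add edi, 3: edi=3+3=6
cmp edi, 24  (cmp 6,24)
jne top: taken
after add ecx, edi: ecx=5+6=11
after add edi, 3: edi=6+3=9
cmp edi, 24  (cmp 9,24)
jne top: taken
after add ecx, edi: ecx=11+9=20
after add edi, 3: edi=9+3=12
cmp edi, 24  (cmp 12,24)
jne top: taken
after add ecx, edi: ecx=20+12=32
after add edi, 3: edi=12+3=15
cmp edi, 24  (cmp 15,24)
jne top: taken
after add ecx, edi: ecx=32+15=47
after add edi, 3: edi=15+3=18
cmp edi, 24  (cmp 18,24)
jne top: taken
after add ecx, edi: ecx=47+18=65
after add edi, 3: edi=18+3=21
cmp edi, 24  (cmp 21,24)
jne top: taken
after add ecx, edi: ecx=65+21=86
after add edi, 3: edi=21+3=24
cmp edi, 24  (cmp 24,24)
jne top: not taken
after or ecx, 14: ecx=86|14=94
halt.
Total executed instructions: 33.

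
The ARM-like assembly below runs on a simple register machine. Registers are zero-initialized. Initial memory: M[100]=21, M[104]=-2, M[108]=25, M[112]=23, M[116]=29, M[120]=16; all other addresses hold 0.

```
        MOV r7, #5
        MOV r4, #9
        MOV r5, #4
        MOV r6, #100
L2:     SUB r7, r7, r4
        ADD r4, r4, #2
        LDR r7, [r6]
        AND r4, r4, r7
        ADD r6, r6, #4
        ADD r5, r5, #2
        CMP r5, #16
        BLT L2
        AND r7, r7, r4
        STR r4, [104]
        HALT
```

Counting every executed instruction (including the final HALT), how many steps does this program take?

r7=5
r4=9
r5=4
r6=100
r7=5-9=-4
r4=9+2=11
r7=M[100]=21
r4=11&21=1
r6=100+4=104
r5=4+2=6
CMP r5, #16  (cmp 6,16)
BLT L2: taken
r7=21-1=20
r4=1+2=3
r7=M[104]=-2
r4=3&(-2)=2
r6=104+4=108
r5=6+2=8
CMP r5, #16  (cmp 8,16)
BLT L2: taken
r7=(-2)-2=-4
r4=2+2=4
r7=M[108]=25
r4=4&25=0
r6=108+4=112
r5=8+2=10
CMP r5, #16  (cmp 10,16)
BLT L2: taken
r7=25-0=25
r4=0+2=2
r7=M[112]=23
r4=2&23=2
r6=112+4=116
r5=10+2=12
CMP r5, #16  (cmp 12,16)
BLT L2: taken
r7=23-2=21
r4=2+2=4
r7=M[116]=29
r4=4&29=4
r6=116+4=120
r5=12+2=14
CMP r5, #16  (cmp 14,16)
BLT L2: taken
r7=29-4=25
r4=4+2=6
r7=M[120]=16
r4=6&16=0
r6=120+4=124
r5=14+2=16
CMP r5, #16  (cmp 16,16)
BLT L2: not taken
r7=16&0=0
STR r4, [104] → M[104]=0
halt.
Total executed instructions: 55.

55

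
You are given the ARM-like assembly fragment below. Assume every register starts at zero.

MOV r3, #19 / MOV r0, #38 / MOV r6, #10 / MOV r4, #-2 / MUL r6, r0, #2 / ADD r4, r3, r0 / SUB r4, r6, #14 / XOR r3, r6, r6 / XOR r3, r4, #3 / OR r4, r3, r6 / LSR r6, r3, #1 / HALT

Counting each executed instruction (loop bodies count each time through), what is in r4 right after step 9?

r3=19
r0=38
r6=10
r4=-2
r6=38*2=76
r4=19+38=57
r4=76-14=62
r3=76^76=0
r3=62^3=61
After step 9: r4 = 62.

62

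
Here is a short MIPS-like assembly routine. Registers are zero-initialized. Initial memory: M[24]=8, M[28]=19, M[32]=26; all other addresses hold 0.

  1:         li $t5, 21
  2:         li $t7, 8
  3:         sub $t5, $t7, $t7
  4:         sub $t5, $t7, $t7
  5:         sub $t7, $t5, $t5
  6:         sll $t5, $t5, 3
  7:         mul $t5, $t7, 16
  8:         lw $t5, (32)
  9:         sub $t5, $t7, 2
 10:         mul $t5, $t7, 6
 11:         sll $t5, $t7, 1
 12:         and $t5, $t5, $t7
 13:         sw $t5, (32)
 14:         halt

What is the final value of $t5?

$t5=21
$t7=8
$t5=8-8=0
$t5=8-8=0
$t7=0-0=0
$t5=0<<3=0
$t5=0*16=0
$t5=M[32]=26
$t5=0-2=-2
$t5=0*6=0
$t5=0<<1=0
$t5=0&0=0
sw $t5, (32) → M[32]=0
halt.

0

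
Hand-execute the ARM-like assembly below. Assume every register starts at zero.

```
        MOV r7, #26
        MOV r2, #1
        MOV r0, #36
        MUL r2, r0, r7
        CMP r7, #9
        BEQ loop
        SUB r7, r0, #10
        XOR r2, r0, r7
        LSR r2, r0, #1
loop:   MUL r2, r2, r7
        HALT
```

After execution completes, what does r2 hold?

468

MOV r7, #26 → r7=26
MOV r2, #1 → r2=1
MOV r0, #36 → r0=36
MUL r2, r0, r7 → r2=36*26=936
CMP r7, #9  (cmp 26,9)
BEQ loop: not taken
SUB r7, r0, #10 → r7=36-10=26
XOR r2, r0, r7 → r2=36^26=62
LSR r2, r0, #1 → r2=36>>1=18
MUL r2, r2, r7 → r2=18*26=468
halt.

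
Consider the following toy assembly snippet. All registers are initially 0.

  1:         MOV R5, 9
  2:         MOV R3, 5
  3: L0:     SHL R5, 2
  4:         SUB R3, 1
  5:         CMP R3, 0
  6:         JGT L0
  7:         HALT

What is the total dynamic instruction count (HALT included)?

23

R5=9
R3=5
R5=9<<2=36
R3=5-1=4
CMP R3, 0  (cmp 4,0)
JGT L0: taken
R5=36<<2=144
R3=4-1=3
CMP R3, 0  (cmp 3,0)
JGT L0: taken
R5=144<<2=576
R3=3-1=2
CMP R3, 0  (cmp 2,0)
JGT L0: taken
R5=576<<2=2304
R3=2-1=1
CMP R3, 0  (cmp 1,0)
JGT L0: taken
R5=2304<<2=9216
R3=1-1=0
CMP R3, 0  (cmp 0,0)
JGT L0: not taken
halt.
Total executed instructions: 23.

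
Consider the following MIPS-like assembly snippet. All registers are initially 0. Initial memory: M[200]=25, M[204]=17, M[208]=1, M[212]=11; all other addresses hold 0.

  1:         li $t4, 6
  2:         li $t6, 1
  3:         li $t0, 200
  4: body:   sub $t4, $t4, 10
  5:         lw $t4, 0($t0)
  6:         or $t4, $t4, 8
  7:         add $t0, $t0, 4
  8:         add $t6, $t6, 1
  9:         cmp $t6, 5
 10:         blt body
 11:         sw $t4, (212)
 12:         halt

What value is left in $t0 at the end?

216

$t4=6
$t6=1
$t0=200
$t4=6-10=-4
$t4=M[200]=25
$t4=25|8=25
$t0=200+4=204
$t6=1+1=2
cmp $t6, 5  (cmp 2,5)
blt body: taken
$t4=25-10=15
$t4=M[204]=17
$t4=17|8=25
$t0=204+4=208
$t6=2+1=3
cmp $t6, 5  (cmp 3,5)
blt body: taken
$t4=25-10=15
$t4=M[208]=1
$t4=1|8=9
$t0=208+4=212
$t6=3+1=4
cmp $t6, 5  (cmp 4,5)
blt body: taken
$t4=9-10=-1
$t4=M[212]=11
$t4=11|8=11
$t0=212+4=216
$t6=4+1=5
cmp $t6, 5  (cmp 5,5)
blt body: not taken
sw $t4, (212) → M[212]=11
halt.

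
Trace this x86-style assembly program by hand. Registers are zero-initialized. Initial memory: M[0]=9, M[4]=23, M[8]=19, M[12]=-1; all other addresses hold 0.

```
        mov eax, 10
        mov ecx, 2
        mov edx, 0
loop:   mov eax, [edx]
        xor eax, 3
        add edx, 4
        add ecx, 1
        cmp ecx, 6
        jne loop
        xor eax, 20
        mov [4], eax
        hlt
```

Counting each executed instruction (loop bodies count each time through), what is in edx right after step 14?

mov eax, 10 → eax=10
mov ecx, 2 → ecx=2
mov edx, 0 → edx=0
mov eax, [edx] → eax=M[0]=9
xor eax, 3 → eax=9^3=10
add edx, 4 → edx=0+4=4
add ecx, 1 → ecx=2+1=3
cmp ecx, 6  (cmp 3,6)
jne loop: taken
mov eax, [edx] → eax=M[4]=23
xor eax, 3 → eax=23^3=20
add edx, 4 → edx=4+4=8
add ecx, 1 → ecx=3+1=4
cmp ecx, 6  (cmp 4,6)
After step 14: edx = 8.

8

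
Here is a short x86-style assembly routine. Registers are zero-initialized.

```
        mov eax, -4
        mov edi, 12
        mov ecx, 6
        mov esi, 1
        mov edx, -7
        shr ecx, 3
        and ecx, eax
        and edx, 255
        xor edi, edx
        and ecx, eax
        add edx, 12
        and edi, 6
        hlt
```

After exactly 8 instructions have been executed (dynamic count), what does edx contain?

249

after mov eax, -4: eax=-4
after mov edi, 12: edi=12
after mov ecx, 6: ecx=6
after mov esi, 1: esi=1
after mov edx, -7: edx=-7
after shr ecx, 3: ecx=6>>3=0
after and ecx, eax: ecx=0&(-4)=0
after and edx, 255: edx=(-7)&255=249
After step 8: edx = 249.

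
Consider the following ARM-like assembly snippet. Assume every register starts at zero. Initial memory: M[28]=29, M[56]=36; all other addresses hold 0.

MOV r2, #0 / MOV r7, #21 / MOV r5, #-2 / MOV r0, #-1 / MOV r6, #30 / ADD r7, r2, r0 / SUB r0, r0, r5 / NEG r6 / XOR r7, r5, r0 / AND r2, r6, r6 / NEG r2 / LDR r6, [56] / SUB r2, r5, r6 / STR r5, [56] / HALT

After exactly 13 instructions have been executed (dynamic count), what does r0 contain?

after MOV r2, #0: r2=0
after MOV r7, #21: r7=21
after MOV r5, #-2: r5=-2
after MOV r0, #-1: r0=-1
after MOV r6, #30: r6=30
after ADD r7, r2, r0: r7=0+(-1)=-1
after SUB r0, r0, r5: r0=(-1)-(-2)=1
after NEG r6: r6=-(30)=-30
after XOR r7, r5, r0: r7=(-2)^1=-1
after AND r2, r6, r6: r2=(-30)&(-30)=-30
after NEG r2: r2=-(-30)=30
after LDR r6, [56]: r6=M[56]=36
after SUB r2, r5, r6: r2=(-2)-36=-38
After step 13: r0 = 1.

1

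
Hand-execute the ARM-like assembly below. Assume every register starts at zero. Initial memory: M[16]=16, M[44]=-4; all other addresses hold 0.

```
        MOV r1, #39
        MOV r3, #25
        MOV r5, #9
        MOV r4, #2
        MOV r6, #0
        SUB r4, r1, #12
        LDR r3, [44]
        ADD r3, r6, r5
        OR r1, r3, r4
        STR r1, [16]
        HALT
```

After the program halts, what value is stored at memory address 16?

after MOV r1, #39: r1=39
after MOV r3, #25: r3=25
after MOV r5, #9: r5=9
after MOV r4, #2: r4=2
after MOV r6, #0: r6=0
after SUB r4, r1, #12: r4=39-12=27
after LDR r3, [44]: r3=M[44]=-4
after ADD r3, r6, r5: r3=0+9=9
after OR r1, r3, r4: r1=9|27=27
STR r1, [16] → M[16]=27
halt.

27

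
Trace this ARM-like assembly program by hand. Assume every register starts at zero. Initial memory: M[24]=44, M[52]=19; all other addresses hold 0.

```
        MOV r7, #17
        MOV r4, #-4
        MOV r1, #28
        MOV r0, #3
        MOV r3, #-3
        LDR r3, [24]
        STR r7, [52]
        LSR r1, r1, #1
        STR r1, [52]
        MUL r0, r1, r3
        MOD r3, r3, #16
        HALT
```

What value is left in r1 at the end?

14

MOV r7, #17 → r7=17
MOV r4, #-4 → r4=-4
MOV r1, #28 → r1=28
MOV r0, #3 → r0=3
MOV r3, #-3 → r3=-3
LDR r3, [24] → r3=M[24]=44
STR r7, [52] → M[52]=17
LSR r1, r1, #1 → r1=28>>1=14
STR r1, [52] → M[52]=14
MUL r0, r1, r3 → r0=14*44=616
MOD r3, r3, #16 → r3=44%16=12
halt.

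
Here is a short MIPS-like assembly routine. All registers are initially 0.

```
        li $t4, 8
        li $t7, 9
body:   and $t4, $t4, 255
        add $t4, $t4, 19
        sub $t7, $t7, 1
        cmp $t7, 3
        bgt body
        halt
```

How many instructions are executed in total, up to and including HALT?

after li $t4, 8: $t4=8
after li $t7, 9: $t7=9
after and $t4, $t4, 255: $t4=8&255=8
after add $t4, $t4, 19: $t4=8+19=27
after sub $t7, $t7, 1: $t7=9-1=8
cmp $t7, 3  (cmp 8,3)
bgt body: taken
after and $t4, $t4, 255: $t4=27&255=27
after add $t4, $t4, 19: $t4=27+19=46
after sub $t7, $t7, 1: $t7=8-1=7
cmp $t7, 3  (cmp 7,3)
bgt body: taken
after and $t4, $t4, 255: $t4=46&255=46
after add $t4, $t4, 19: $t4=46+19=65
after sub $t7, $t7, 1: $t7=7-1=6
cmp $t7, 3  (cmp 6,3)
bgt body: taken
after and $t4, $t4, 255: $t4=65&255=65
after add $t4, $t4, 19: $t4=65+19=84
after sub $t7, $t7, 1: $t7=6-1=5
cmp $t7, 3  (cmp 5,3)
bgt body: taken
after and $t4, $t4, 255: $t4=84&255=84
after add $t4, $t4, 19: $t4=84+19=103
after sub $t7, $t7, 1: $t7=5-1=4
cmp $t7, 3  (cmp 4,3)
bgt body: taken
after and $t4, $t4, 255: $t4=103&255=103
after add $t4, $t4, 19: $t4=103+19=122
after sub $t7, $t7, 1: $t7=4-1=3
cmp $t7, 3  (cmp 3,3)
bgt body: not taken
halt.
Total executed instructions: 33.

33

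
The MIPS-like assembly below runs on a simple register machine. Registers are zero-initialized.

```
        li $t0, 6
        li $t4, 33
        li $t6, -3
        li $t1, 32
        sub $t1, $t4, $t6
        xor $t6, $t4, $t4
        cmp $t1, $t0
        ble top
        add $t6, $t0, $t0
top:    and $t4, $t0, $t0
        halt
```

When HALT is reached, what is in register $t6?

12

$t0=6
$t4=33
$t6=-3
$t1=32
$t1=33-(-3)=36
$t6=33^33=0
cmp $t1, $t0  (cmp 36,6)
ble top: not taken
$t6=6+6=12
$t4=6&6=6
halt.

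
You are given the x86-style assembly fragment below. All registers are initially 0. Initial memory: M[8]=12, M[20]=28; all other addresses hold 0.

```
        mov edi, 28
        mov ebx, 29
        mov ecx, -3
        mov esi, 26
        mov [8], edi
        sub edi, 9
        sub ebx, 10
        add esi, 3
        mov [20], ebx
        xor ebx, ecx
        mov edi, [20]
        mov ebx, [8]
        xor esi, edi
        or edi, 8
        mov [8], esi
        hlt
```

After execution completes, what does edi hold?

27

mov edi, 28 → edi=28
mov ebx, 29 → ebx=29
mov ecx, -3 → ecx=-3
mov esi, 26 → esi=26
mov [8], edi → M[8]=28
sub edi, 9 → edi=28-9=19
sub ebx, 10 → ebx=29-10=19
add esi, 3 → esi=26+3=29
mov [20], ebx → M[20]=19
xor ebx, ecx → ebx=19^(-3)=-18
mov edi, [20] → edi=M[20]=19
mov ebx, [8] → ebx=M[8]=28
xor esi, edi → esi=29^19=14
or edi, 8 → edi=19|8=27
mov [8], esi → M[8]=14
halt.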